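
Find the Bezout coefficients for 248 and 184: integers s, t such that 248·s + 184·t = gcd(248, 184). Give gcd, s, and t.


Euclidean algorithm on (248, 184) — divide until remainder is 0:
  248 = 1 · 184 + 64
  184 = 2 · 64 + 56
  64 = 1 · 56 + 8
  56 = 7 · 8 + 0
gcd(248, 184) = 8.
Track Bezout coefficients alongside the remainders: start with r₀ = 248 = a·1 + b·0 (s = 1, t = 0) and r₁ = 184 = a·0 + b·1 (s = 0, t = 1); each new remainder r_{k+1} = r_{k-1} − q_k·r_k inherits s_{k+1} = s_{k-1} − q_k·s_k, t_{k+1} = t_{k-1} − q_k·t_k, so r_k = a·s_k + b·t_k at every step:
  q = 1: r = 64, s = 1 − 1·0 = 1, t = 0 − 1·1 = -1  (check: 248·1 + 184·(-1) = 64)
  q = 2: r = 56, s = 0 − 2·1 = -2, t = 1 − 2·(-1) = 3  (check: 248·(-2) + 184·3 = 56)
  q = 1: r = 8, s = 1 − 1·(-2) = 3, t = -1 − 1·3 = -4  (check: 248·3 + 184·(-4) = 8)
The row with r = 8 (the gcd) gives the Bezout coefficients s = 3, t = -4.
Result: 248 · (3) + 184 · (-4) = 8.

gcd(248, 184) = 8; s = 3, t = -4 (check: 248·3 + 184·(-4) = 8).


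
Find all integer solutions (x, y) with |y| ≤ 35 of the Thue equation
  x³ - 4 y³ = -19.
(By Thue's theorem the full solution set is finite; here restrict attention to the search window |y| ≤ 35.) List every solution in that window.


The equation is x³ - 4y³ = -19. For fixed y, x³ = 4·y³ − 19, so a solution requires the RHS to be a perfect cube.
Strategy: iterate y from -35 to 35, compute RHS = 4·y³ − 19, and check whether it is a (positive or negative) perfect cube.
Check small values of y:
  y = 0: RHS = -19 is not a perfect cube.
  y = 1: RHS = -15 is not a perfect cube.
  y = -1: RHS = -23 is not a perfect cube.
  y = 2: RHS = 13 is not a perfect cube.
  y = -2: RHS = -51 is not a perfect cube.
  y = 3: RHS = 89 is not a perfect cube.
  y = -3: RHS = -127 is not a perfect cube.
Continuing the search up to |y| = 35 finds no solutions either.
No (x, y) in the scanned range satisfies the equation.

No integer solutions with |y| ≤ 35.


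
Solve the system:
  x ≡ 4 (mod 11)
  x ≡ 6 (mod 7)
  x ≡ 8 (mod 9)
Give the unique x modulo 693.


Moduli 11, 7, 9 are pairwise coprime; by CRT there is a unique solution modulo M = 11 · 7 · 9 = 693.
Solve pairwise, accumulating the modulus:
  Start with x ≡ 4 (mod 11).
  Combine with x ≡ 6 (mod 7): since gcd(11, 7) = 1, we get a unique residue mod 77.
    Write x = 4 + 11·t and substitute into x ≡ 6 (mod 7): 11·t ≡ 6 − 4 = 2 (mod 7).
    Reduce coefficients mod 7: 4·t ≡ 2 (mod 7).
    The inverse of 4 mod 7 is 2 (since 4·2 = 8 = 1·7 + 1), so t ≡ 2·2 = 4 ≡ 4 (mod 7).
    Then x = 4 + 11·4 = 48, valid modulo lcm(11, 7) = 77: x ≡ 48 (mod 77).
  Combine with x ≡ 8 (mod 9): since gcd(77, 9) = 1, we get a unique residue mod 693.
    Write x = 48 + 77·t and substitute into x ≡ 8 (mod 9): 77·t ≡ 8 − 48 = -40 (mod 9).
    Reduce coefficients mod 9: 5·t ≡ 5 (mod 9).
    The inverse of 5 mod 9 is 2 (since 5·2 = 10 = 1·9 + 1), so t ≡ 2·5 = 10 ≡ 1 (mod 9).
    Then x = 48 + 77·1 = 125, valid modulo lcm(77, 9) = 693: x ≡ 125 (mod 693).
Verify: 125 mod 11 = 4 ✓, 125 mod 7 = 6 ✓, 125 mod 9 = 8 ✓.

x ≡ 125 (mod 693).


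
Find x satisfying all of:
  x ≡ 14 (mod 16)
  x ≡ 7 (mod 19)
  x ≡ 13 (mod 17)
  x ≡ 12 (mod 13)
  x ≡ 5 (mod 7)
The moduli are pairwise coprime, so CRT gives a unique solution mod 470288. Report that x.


Product of moduli M = 16 · 19 · 17 · 13 · 7 = 470288.
Merge one congruence at a time:
  Start: x ≡ 14 (mod 16).
  Combine with x ≡ 7 (mod 19); new modulus lcm = 304.
    Write x = 14 + 16·t and substitute into x ≡ 7 (mod 19): 16·t ≡ 7 − 14 = -7 (mod 19).
    Reduce coefficients mod 19: 16·t ≡ 12 (mod 19).
    The inverse of 16 mod 19 is 6 (since 16·6 = 96 = 5·19 + 1), so t ≡ 6·12 = 72 ≡ 15 (mod 19).
    Then x = 14 + 16·15 = 254, valid modulo lcm(16, 19) = 304: x ≡ 254 (mod 304).
  Combine with x ≡ 13 (mod 17); new modulus lcm = 5168.
    Write x = 254 + 304·t and substitute into x ≡ 13 (mod 17): 304·t ≡ 13 − 254 = -241 (mod 17).
    Reduce coefficients mod 17: 15·t ≡ 14 (mod 17).
    The inverse of 15 mod 17 is 8 (since 15·8 = 120 = 7·17 + 1), so t ≡ 8·14 = 112 ≡ 10 (mod 17).
    Then x = 254 + 304·10 = 3294, valid modulo lcm(304, 17) = 5168: x ≡ 3294 (mod 5168).
  Combine with x ≡ 12 (mod 13); new modulus lcm = 67184.
    Write x = 3294 + 5168·t and substitute into x ≡ 12 (mod 13): 5168·t ≡ 12 − 3294 = -3282 (mod 13).
    Reduce coefficients mod 13: 7·t ≡ 7 (mod 13).
    The inverse of 7 mod 13 is 2 (since 7·2 = 14 = 1·13 + 1), so t ≡ 2·7 = 14 ≡ 1 (mod 13).
    Then x = 3294 + 5168·1 = 8462, valid modulo lcm(5168, 13) = 67184: x ≡ 8462 (mod 67184).
  Combine with x ≡ 5 (mod 7); new modulus lcm = 470288.
    Write x = 8462 + 67184·t and substitute into x ≡ 5 (mod 7): 67184·t ≡ 5 − 8462 = -8457 (mod 7).
    Reduce coefficients mod 7: 5·t ≡ 6 (mod 7).
    The inverse of 5 mod 7 is 3 (since 5·3 = 15 = 2·7 + 1), so t ≡ 3·6 = 18 ≡ 4 (mod 7).
    Then x = 8462 + 67184·4 = 277198, valid modulo lcm(67184, 7) = 470288: x ≡ 277198 (mod 470288).
Verify against each original: 277198 mod 16 = 14, 277198 mod 19 = 7, 277198 mod 17 = 13, 277198 mod 13 = 12, 277198 mod 7 = 5.

x ≡ 277198 (mod 470288).


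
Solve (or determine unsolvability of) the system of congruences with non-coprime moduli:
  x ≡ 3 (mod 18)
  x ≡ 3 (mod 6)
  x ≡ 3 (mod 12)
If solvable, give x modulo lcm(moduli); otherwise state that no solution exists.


Moduli 18, 6, 12 are not pairwise coprime, so CRT works modulo lcm(m_i) when all pairwise compatibility conditions hold.
Pairwise compatibility: gcd(m_i, m_j) must divide a_i - a_j for every pair.
Merge one congruence at a time:
  Start: x ≡ 3 (mod 18).
  Combine with x ≡ 3 (mod 6): gcd(18, 6) = 6; 3 - 3 = 0, which IS divisible by 6, so compatible.
    Write x = 3 + 18·t and substitute into x ≡ 3 (mod 6): 18·t ≡ 3 − 3 = 0 (mod 6).
    Divide the congruence (and modulus) by g = 6: 3·t ≡ 0 (mod 1).
    Modulo 1 every t works; take t = 0.
    Then x = 3 + 18·0 = 3, valid modulo lcm(18, 6) = 18: x ≡ 3 (mod 18).
  Combine with x ≡ 3 (mod 12): gcd(18, 12) = 6; 3 - 3 = 0, which IS divisible by 6, so compatible.
    Write x = 3 + 18·t and substitute into x ≡ 3 (mod 12): 18·t ≡ 3 − 3 = 0 (mod 12).
    Divide the congruence (and modulus) by g = 6: 3·t ≡ 0 (mod 2).
    Reduce coefficients mod 2: 1·t ≡ 0 (mod 2).
    So t ≡ 0 (mod 2).
    Then x = 3 + 18·0 = 3, valid modulo lcm(18, 12) = 36: x ≡ 3 (mod 36).
Verify: 3 mod 18 = 3, 3 mod 6 = 3, 3 mod 12 = 3.

x ≡ 3 (mod 36).


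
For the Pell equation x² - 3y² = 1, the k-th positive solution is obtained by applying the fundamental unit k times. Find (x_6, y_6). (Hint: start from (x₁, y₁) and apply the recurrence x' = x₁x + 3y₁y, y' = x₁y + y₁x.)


Step 1: Find the fundamental solution (x₁, y₁) of x² - 3y² = 1.
  Expand √3 as a continued fraction. a₀ = ⌊√3⌋ = 1; iterate m_{k+1} = d_k·a_k − m_k, d_{k+1} = (3 − m_{k+1}²)/d_k, a_{k+1} = ⌊(a₀ + m_{k+1})/d_{k+1}⌋ (starting m₀ = 0, d₀ = 1), with convergents p_k = a_k·p_{k-1} + p_{k-2}, q_k = a_k·q_{k-1} + q_{k-2} (p₋₁ = 1, q₋₁ = 0):
  k = 0: a₀ = 1; p₀/q₀ = 1/1; p₀² − 3·q₀² = 1 − 3 = -2.
  k = 1: m = 1, d = 2, a = ⌊(1 + 1)/2⌋ = 1; p/q = (1·1 + 1)/(1·1 + 0) = 2/1; p² − 3·q² = 4 − 3 = 1.
  The first convergent with p² − 3·q² = 1 gives the fundamental solution (x₁, y₁) = (2, 1).
Step 2: Apply the recurrence (x_{n+1}, y_{n+1}) = (x₁x_n + 3y₁y_n, x₁y_n + y₁x_n) repeatedly.
  From (x_1, y_1) = (2, 1): x_2 = 2·2 + 3·1·1 = 7; y_2 = 2·1 + 1·2 = 4.
  From (x_2, y_2) = (7, 4): x_3 = 2·7 + 3·1·4 = 26; y_3 = 2·4 + 1·7 = 15.
  From (x_3, y_3) = (26, 15): x_4 = 2·26 + 3·1·15 = 97; y_4 = 2·15 + 1·26 = 56.
  From (x_4, y_4) = (97, 56): x_5 = 2·97 + 3·1·56 = 362; y_5 = 2·56 + 1·97 = 209.
  From (x_5, y_5) = (362, 209): x_6 = 2·362 + 3·1·209 = 1351; y_6 = 2·209 + 1·362 = 780.
Step 3: Verify x_6² - 3·y_6² = 1825201 - 1825200 = 1 (should be 1). ✓

(x_1, y_1) = (2, 1); (x_6, y_6) = (1351, 780).


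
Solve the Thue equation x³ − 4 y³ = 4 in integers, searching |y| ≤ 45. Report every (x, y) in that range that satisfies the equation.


The equation is x³ - 4y³ = 4. For fixed y, x³ = 4·y³ + 4, so a solution requires the RHS to be a perfect cube.
Strategy: iterate y from -45 to 45, compute RHS = 4·y³ + 4, and check whether it is a (positive or negative) perfect cube.
Check small values of y:
  y = 0: RHS = 4 is not a perfect cube.
  y = 1: RHS = 8 = (2)³ ⇒ x = 2 works.
  y = -1: RHS = 0 = (0)³ ⇒ x = 0 works.
  y = 2: RHS = 36 is not a perfect cube.
  y = -2: RHS = -28 is not a perfect cube.
  y = 3: RHS = 112 is not a perfect cube.
  y = -3: RHS = -104 is not a perfect cube.
Continuing the search up to |y| = 45 finds no further solutions beyond those listed.
Collected solutions: (0, -1), (2, 1).

Solutions (with |y| ≤ 45): (0, -1), (2, 1).


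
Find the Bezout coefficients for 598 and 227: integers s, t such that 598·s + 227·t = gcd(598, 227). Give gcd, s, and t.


Euclidean algorithm on (598, 227) — divide until remainder is 0:
  598 = 2 · 227 + 144
  227 = 1 · 144 + 83
  144 = 1 · 83 + 61
  83 = 1 · 61 + 22
  61 = 2 · 22 + 17
  22 = 1 · 17 + 5
  17 = 3 · 5 + 2
  5 = 2 · 2 + 1
  2 = 2 · 1 + 0
gcd(598, 227) = 1.
Track Bezout coefficients alongside the remainders: start with r₀ = 598 = a·1 + b·0 (s = 1, t = 0) and r₁ = 227 = a·0 + b·1 (s = 0, t = 1); each new remainder r_{k+1} = r_{k-1} − q_k·r_k inherits s_{k+1} = s_{k-1} − q_k·s_k, t_{k+1} = t_{k-1} − q_k·t_k, so r_k = a·s_k + b·t_k at every step:
  q = 2: r = 144, s = 1 − 2·0 = 1, t = 0 − 2·1 = -2  (check: 598·1 + 227·(-2) = 144)
  q = 1: r = 83, s = 0 − 1·1 = -1, t = 1 − 1·(-2) = 3  (check: 598·(-1) + 227·3 = 83)
  q = 1: r = 61, s = 1 − 1·(-1) = 2, t = -2 − 1·3 = -5  (check: 598·2 + 227·(-5) = 61)
  q = 1: r = 22, s = -1 − 1·2 = -3, t = 3 − 1·(-5) = 8  (check: 598·(-3) + 227·8 = 22)
  q = 2: r = 17, s = 2 − 2·(-3) = 8, t = -5 − 2·8 = -21  (check: 598·8 + 227·(-21) = 17)
  q = 1: r = 5, s = -3 − 1·8 = -11, t = 8 − 1·(-21) = 29  (check: 598·(-11) + 227·29 = 5)
  q = 3: r = 2, s = 8 − 3·(-11) = 41, t = -21 − 3·29 = -108  (check: 598·41 + 227·(-108) = 2)
  q = 2: r = 1, s = -11 − 2·41 = -93, t = 29 − 2·(-108) = 245  (check: 598·(-93) + 227·245 = 1)
The row with r = 1 (the gcd) gives the Bezout coefficients s = -93, t = 245.
Result: 598 · (-93) + 227 · (245) = 1.

gcd(598, 227) = 1; s = -93, t = 245 (check: 598·(-93) + 227·245 = 1).


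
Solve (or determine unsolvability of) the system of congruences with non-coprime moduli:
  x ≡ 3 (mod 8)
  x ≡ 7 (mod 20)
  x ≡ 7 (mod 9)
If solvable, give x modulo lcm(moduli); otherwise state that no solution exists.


Moduli 8, 20, 9 are not pairwise coprime, so CRT works modulo lcm(m_i) when all pairwise compatibility conditions hold.
Pairwise compatibility: gcd(m_i, m_j) must divide a_i - a_j for every pair.
Merge one congruence at a time:
  Start: x ≡ 3 (mod 8).
  Combine with x ≡ 7 (mod 20): gcd(8, 20) = 4; 7 - 3 = 4, which IS divisible by 4, so compatible.
    Write x = 3 + 8·t and substitute into x ≡ 7 (mod 20): 8·t ≡ 7 − 3 = 4 (mod 20).
    Divide the congruence (and modulus) by g = 4: 2·t ≡ 1 (mod 5).
    The inverse of 2 mod 5 is 3 (since 2·3 = 6 = 1·5 + 1), so t ≡ 3·1 = 3 ≡ 3 (mod 5).
    Then x = 3 + 8·3 = 27, valid modulo lcm(8, 20) = 40: x ≡ 27 (mod 40).
  Combine with x ≡ 7 (mod 9): gcd(40, 9) = 1; 7 - 27 = -20, which IS divisible by 1, so compatible.
    Write x = 27 + 40·t and substitute into x ≡ 7 (mod 9): 40·t ≡ 7 − 27 = -20 (mod 9).
    Reduce coefficients mod 9: 4·t ≡ 7 (mod 9).
    The inverse of 4 mod 9 is 7 (since 4·7 = 28 = 3·9 + 1), so t ≡ 7·7 = 49 ≡ 4 (mod 9).
    Then x = 27 + 40·4 = 187, valid modulo lcm(40, 9) = 360: x ≡ 187 (mod 360).
Verify: 187 mod 8 = 3, 187 mod 20 = 7, 187 mod 9 = 7.

x ≡ 187 (mod 360).


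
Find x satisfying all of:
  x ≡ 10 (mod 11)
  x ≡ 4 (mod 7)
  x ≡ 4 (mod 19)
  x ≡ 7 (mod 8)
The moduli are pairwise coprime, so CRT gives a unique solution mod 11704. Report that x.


Product of moduli M = 11 · 7 · 19 · 8 = 11704.
Merge one congruence at a time:
  Start: x ≡ 10 (mod 11).
  Combine with x ≡ 4 (mod 7); new modulus lcm = 77.
    Write x = 10 + 11·t and substitute into x ≡ 4 (mod 7): 11·t ≡ 4 − 10 = -6 (mod 7).
    Reduce coefficients mod 7: 4·t ≡ 1 (mod 7).
    The inverse of 4 mod 7 is 2 (since 4·2 = 8 = 1·7 + 1), so t ≡ 2·1 = 2 ≡ 2 (mod 7).
    Then x = 10 + 11·2 = 32, valid modulo lcm(11, 7) = 77: x ≡ 32 (mod 77).
  Combine with x ≡ 4 (mod 19); new modulus lcm = 1463.
    Write x = 32 + 77·t and substitute into x ≡ 4 (mod 19): 77·t ≡ 4 − 32 = -28 (mod 19).
    Reduce coefficients mod 19: 1·t ≡ 10 (mod 19).
    So t ≡ 10 (mod 19).
    Then x = 32 + 77·10 = 802, valid modulo lcm(77, 19) = 1463: x ≡ 802 (mod 1463).
  Combine with x ≡ 7 (mod 8); new modulus lcm = 11704.
    Write x = 802 + 1463·t and substitute into x ≡ 7 (mod 8): 1463·t ≡ 7 − 802 = -795 (mod 8).
    Reduce coefficients mod 8: 7·t ≡ 5 (mod 8).
    The inverse of 7 mod 8 is 7 (since 7·7 = 49 = 6·8 + 1), so t ≡ 7·5 = 35 ≡ 3 (mod 8).
    Then x = 802 + 1463·3 = 5191, valid modulo lcm(1463, 8) = 11704: x ≡ 5191 (mod 11704).
Verify against each original: 5191 mod 11 = 10, 5191 mod 7 = 4, 5191 mod 19 = 4, 5191 mod 8 = 7.

x ≡ 5191 (mod 11704).


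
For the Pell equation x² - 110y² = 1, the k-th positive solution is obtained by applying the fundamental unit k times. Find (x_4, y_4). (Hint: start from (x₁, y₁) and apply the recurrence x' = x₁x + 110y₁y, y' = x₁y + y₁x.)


Step 1: Find the fundamental solution (x₁, y₁) of x² - 110y² = 1.
  Expand √110 as a continued fraction. a₀ = ⌊√110⌋ = 10; iterate m_{k+1} = d_k·a_k − m_k, d_{k+1} = (110 − m_{k+1}²)/d_k, a_{k+1} = ⌊(a₀ + m_{k+1})/d_{k+1}⌋ (starting m₀ = 0, d₀ = 1), with convergents p_k = a_k·p_{k-1} + p_{k-2}, q_k = a_k·q_{k-1} + q_{k-2} (p₋₁ = 1, q₋₁ = 0):
  k = 0: a₀ = 10; p₀/q₀ = 10/1; p₀² − 110·q₀² = 100 − 110 = -10.
  k = 1: m = 10, d = 10, a = ⌊(10 + 10)/10⌋ = 2; p/q = (2·10 + 1)/(2·1 + 0) = 21/2; p² − 110·q² = 441 − 440 = 1.
  The first convergent with p² − 110·q² = 1 gives the fundamental solution (x₁, y₁) = (21, 2).
Step 2: Apply the recurrence (x_{n+1}, y_{n+1}) = (x₁x_n + 110y₁y_n, x₁y_n + y₁x_n) repeatedly.
  From (x_1, y_1) = (21, 2): x_2 = 21·21 + 110·2·2 = 881; y_2 = 21·2 + 2·21 = 84.
  From (x_2, y_2) = (881, 84): x_3 = 21·881 + 110·2·84 = 36981; y_3 = 21·84 + 2·881 = 3526.
  From (x_3, y_3) = (36981, 3526): x_4 = 21·36981 + 110·2·3526 = 1552321; y_4 = 21·3526 + 2·36981 = 148008.
Step 3: Verify x_4² - 110·y_4² = 2409700487041 - 2409700487040 = 1 (should be 1). ✓

(x_1, y_1) = (21, 2); (x_4, y_4) = (1552321, 148008).


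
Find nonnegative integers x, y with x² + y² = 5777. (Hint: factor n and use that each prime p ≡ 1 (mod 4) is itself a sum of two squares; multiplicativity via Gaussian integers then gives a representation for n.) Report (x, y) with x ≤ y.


Step 1: Factor n = 5777 = 53 · 109.
Step 2: Check the mod-4 condition on each prime factor: 53 ≡ 1 (mod 4), exponent 1; 109 ≡ 1 (mod 4), exponent 1.
All primes ≡ 3 (mod 4) appear to even exponent (or don't appear), so by the two-squares theorem n IS expressible as a sum of two squares.
Step 3: Build a representation. Here n = 53 · 109 is a product of primes ≡ 1 (mod 4). Each prime p ≡ 1 (mod 4) is itself a sum of two squares; find a² by testing p − a² for a perfect square:
  53: 53 − 1² = 52, 53 − 2² = 49 = 7² ⇒ 53 = 2² + 7².
  109: 109 − 1² = 108, 109 − 2² = 105, 109 − 3² = 100 = 10² ⇒ 109 = 3² + 10².
  Combine using the Brahmagupta–Fibonacci identity (a² + b²)(c² + d²) = (ac − bd)² + (ad + bc)² = (ac + bd)² + (ad − bc)²:
  53 · 109 = 5777: from (2² + 7²)(3² + 10²), take (2·3 − 7·10, 2·10 + 7·3) = (6 − 70, 20 + 21) = (-64, 41); dropping signs (only squares matter) gives (64, 41); check 64² + 41² = 4096 + 1681 = 5777 ✓.
Step 4: Order so x ≤ y and verify: 41² + 64² = 1681 + 4096 = 5777 = n. ✓

n = 5777 = 41² + 64² (one valid representation with x ≤ y).


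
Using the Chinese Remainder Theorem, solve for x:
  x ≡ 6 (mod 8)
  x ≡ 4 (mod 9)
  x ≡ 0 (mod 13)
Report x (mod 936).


Moduli 8, 9, 13 are pairwise coprime; by CRT there is a unique solution modulo M = 8 · 9 · 13 = 936.
Solve pairwise, accumulating the modulus:
  Start with x ≡ 6 (mod 8).
  Combine with x ≡ 4 (mod 9): since gcd(8, 9) = 1, we get a unique residue mod 72.
    Write x = 6 + 8·t and substitute into x ≡ 4 (mod 9): 8·t ≡ 4 − 6 = -2 (mod 9).
    Reduce coefficients mod 9: 8·t ≡ 7 (mod 9).
    The inverse of 8 mod 9 is 8 (since 8·8 = 64 = 7·9 + 1), so t ≡ 8·7 = 56 ≡ 2 (mod 9).
    Then x = 6 + 8·2 = 22, valid modulo lcm(8, 9) = 72: x ≡ 22 (mod 72).
  Combine with x ≡ 0 (mod 13): since gcd(72, 13) = 1, we get a unique residue mod 936.
    Write x = 22 + 72·t and substitute into x ≡ 0 (mod 13): 72·t ≡ 0 − 22 = -22 (mod 13).
    Reduce coefficients mod 13: 7·t ≡ 4 (mod 13).
    The inverse of 7 mod 13 is 2 (since 7·2 = 14 = 1·13 + 1), so t ≡ 2·4 = 8 ≡ 8 (mod 13).
    Then x = 22 + 72·8 = 598, valid modulo lcm(72, 13) = 936: x ≡ 598 (mod 936).
Verify: 598 mod 8 = 6 ✓, 598 mod 9 = 4 ✓, 598 mod 13 = 0 ✓.

x ≡ 598 (mod 936).


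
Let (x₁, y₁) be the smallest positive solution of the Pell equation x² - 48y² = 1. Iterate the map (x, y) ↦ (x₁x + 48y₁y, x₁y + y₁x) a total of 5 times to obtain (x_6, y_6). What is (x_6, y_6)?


Step 1: Find the fundamental solution (x₁, y₁) of x² - 48y² = 1.
  Expand √48 as a continued fraction. a₀ = ⌊√48⌋ = 6; iterate m_{k+1} = d_k·a_k − m_k, d_{k+1} = (48 − m_{k+1}²)/d_k, a_{k+1} = ⌊(a₀ + m_{k+1})/d_{k+1}⌋ (starting m₀ = 0, d₀ = 1), with convergents p_k = a_k·p_{k-1} + p_{k-2}, q_k = a_k·q_{k-1} + q_{k-2} (p₋₁ = 1, q₋₁ = 0):
  k = 0: a₀ = 6; p₀/q₀ = 6/1; p₀² − 48·q₀² = 36 − 48 = -12.
  k = 1: m = 6, d = 12, a = ⌊(6 + 6)/12⌋ = 1; p/q = (1·6 + 1)/(1·1 + 0) = 7/1; p² − 48·q² = 49 − 48 = 1.
  The first convergent with p² − 48·q² = 1 gives the fundamental solution (x₁, y₁) = (7, 1).
Step 2: Apply the recurrence (x_{n+1}, y_{n+1}) = (x₁x_n + 48y₁y_n, x₁y_n + y₁x_n) repeatedly.
  From (x_1, y_1) = (7, 1): x_2 = 7·7 + 48·1·1 = 97; y_2 = 7·1 + 1·7 = 14.
  From (x_2, y_2) = (97, 14): x_3 = 7·97 + 48·1·14 = 1351; y_3 = 7·14 + 1·97 = 195.
  From (x_3, y_3) = (1351, 195): x_4 = 7·1351 + 48·1·195 = 18817; y_4 = 7·195 + 1·1351 = 2716.
  From (x_4, y_4) = (18817, 2716): x_5 = 7·18817 + 48·1·2716 = 262087; y_5 = 7·2716 + 1·18817 = 37829.
  From (x_5, y_5) = (262087, 37829): x_6 = 7·262087 + 48·1·37829 = 3650401; y_6 = 7·37829 + 1·262087 = 526890.
Step 3: Verify x_6² - 48·y_6² = 13325427460801 - 13325427460800 = 1 (should be 1). ✓

(x_1, y_1) = (7, 1); (x_6, y_6) = (3650401, 526890).


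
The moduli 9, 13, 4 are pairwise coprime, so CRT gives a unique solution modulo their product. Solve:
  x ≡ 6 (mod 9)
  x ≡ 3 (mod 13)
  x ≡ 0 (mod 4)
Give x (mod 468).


Moduli 9, 13, 4 are pairwise coprime; by CRT there is a unique solution modulo M = 9 · 13 · 4 = 468.
Solve pairwise, accumulating the modulus:
  Start with x ≡ 6 (mod 9).
  Combine with x ≡ 3 (mod 13): since gcd(9, 13) = 1, we get a unique residue mod 117.
    Write x = 6 + 9·t and substitute into x ≡ 3 (mod 13): 9·t ≡ 3 − 6 = -3 (mod 13).
    Reduce coefficients mod 13: 9·t ≡ 10 (mod 13).
    The inverse of 9 mod 13 is 3 (since 9·3 = 27 = 2·13 + 1), so t ≡ 3·10 = 30 ≡ 4 (mod 13).
    Then x = 6 + 9·4 = 42, valid modulo lcm(9, 13) = 117: x ≡ 42 (mod 117).
  Combine with x ≡ 0 (mod 4): since gcd(117, 4) = 1, we get a unique residue mod 468.
    Write x = 42 + 117·t and substitute into x ≡ 0 (mod 4): 117·t ≡ 0 − 42 = -42 (mod 4).
    Reduce coefficients mod 4: 1·t ≡ 2 (mod 4).
    So t ≡ 2 (mod 4).
    Then x = 42 + 117·2 = 276, valid modulo lcm(117, 4) = 468: x ≡ 276 (mod 468).
Verify: 276 mod 9 = 6 ✓, 276 mod 13 = 3 ✓, 276 mod 4 = 0 ✓.

x ≡ 276 (mod 468).


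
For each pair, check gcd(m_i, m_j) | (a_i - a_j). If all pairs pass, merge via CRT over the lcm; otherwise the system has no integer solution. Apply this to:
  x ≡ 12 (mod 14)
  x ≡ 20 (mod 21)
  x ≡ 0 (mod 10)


Moduli 14, 21, 10 are not pairwise coprime, so CRT works modulo lcm(m_i) when all pairwise compatibility conditions hold.
Pairwise compatibility: gcd(m_i, m_j) must divide a_i - a_j for every pair.
Merge one congruence at a time:
  Start: x ≡ 12 (mod 14).
  Combine with x ≡ 20 (mod 21): gcd(14, 21) = 7, and 20 - 12 = 8 is NOT divisible by 7.
    ⇒ system is inconsistent (no integer solution).

No solution (the system is inconsistent).


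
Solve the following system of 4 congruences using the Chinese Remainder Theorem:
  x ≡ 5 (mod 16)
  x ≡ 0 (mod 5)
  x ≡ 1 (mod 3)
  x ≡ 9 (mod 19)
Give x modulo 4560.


Product of moduli M = 16 · 5 · 3 · 19 = 4560.
Merge one congruence at a time:
  Start: x ≡ 5 (mod 16).
  Combine with x ≡ 0 (mod 5); new modulus lcm = 80.
    Write x = 5 + 16·t and substitute into x ≡ 0 (mod 5): 16·t ≡ 0 − 5 = -5 (mod 5).
    Reduce coefficients mod 5: 1·t ≡ 0 (mod 5).
    So t ≡ 0 (mod 5).
    Then x = 5 + 16·0 = 5, valid modulo lcm(16, 5) = 80: x ≡ 5 (mod 80).
  Combine with x ≡ 1 (mod 3); new modulus lcm = 240.
    Write x = 5 + 80·t and substitute into x ≡ 1 (mod 3): 80·t ≡ 1 − 5 = -4 (mod 3).
    Reduce coefficients mod 3: 2·t ≡ 2 (mod 3).
    The inverse of 2 mod 3 is 2 (since 2·2 = 4 = 1·3 + 1), so t ≡ 2·2 = 4 ≡ 1 (mod 3).
    Then x = 5 + 80·1 = 85, valid modulo lcm(80, 3) = 240: x ≡ 85 (mod 240).
  Combine with x ≡ 9 (mod 19); new modulus lcm = 4560.
    Write x = 85 + 240·t and substitute into x ≡ 9 (mod 19): 240·t ≡ 9 − 85 = -76 (mod 19).
    Reduce coefficients mod 19: 12·t ≡ 0 (mod 19).
    The inverse of 12 mod 19 is 8 (since 12·8 = 96 = 5·19 + 1), so t ≡ 8·0 = 0 ≡ 0 (mod 19).
    Then x = 85 + 240·0 = 85, valid modulo lcm(240, 19) = 4560: x ≡ 85 (mod 4560).
Verify against each original: 85 mod 16 = 5, 85 mod 5 = 0, 85 mod 3 = 1, 85 mod 19 = 9.

x ≡ 85 (mod 4560).


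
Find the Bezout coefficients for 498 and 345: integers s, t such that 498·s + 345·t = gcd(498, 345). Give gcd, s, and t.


Euclidean algorithm on (498, 345) — divide until remainder is 0:
  498 = 1 · 345 + 153
  345 = 2 · 153 + 39
  153 = 3 · 39 + 36
  39 = 1 · 36 + 3
  36 = 12 · 3 + 0
gcd(498, 345) = 3.
Track Bezout coefficients alongside the remainders: start with r₀ = 498 = a·1 + b·0 (s = 1, t = 0) and r₁ = 345 = a·0 + b·1 (s = 0, t = 1); each new remainder r_{k+1} = r_{k-1} − q_k·r_k inherits s_{k+1} = s_{k-1} − q_k·s_k, t_{k+1} = t_{k-1} − q_k·t_k, so r_k = a·s_k + b·t_k at every step:
  q = 1: r = 153, s = 1 − 1·0 = 1, t = 0 − 1·1 = -1  (check: 498·1 + 345·(-1) = 153)
  q = 2: r = 39, s = 0 − 2·1 = -2, t = 1 − 2·(-1) = 3  (check: 498·(-2) + 345·3 = 39)
  q = 3: r = 36, s = 1 − 3·(-2) = 7, t = -1 − 3·3 = -10  (check: 498·7 + 345·(-10) = 36)
  q = 1: r = 3, s = -2 − 1·7 = -9, t = 3 − 1·(-10) = 13  (check: 498·(-9) + 345·13 = 3)
The row with r = 3 (the gcd) gives the Bezout coefficients s = -9, t = 13.
Result: 498 · (-9) + 345 · (13) = 3.

gcd(498, 345) = 3; s = -9, t = 13 (check: 498·(-9) + 345·13 = 3).


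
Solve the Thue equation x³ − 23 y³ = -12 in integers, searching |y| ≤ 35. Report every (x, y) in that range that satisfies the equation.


The equation is x³ - 23y³ = -12. For fixed y, x³ = 23·y³ − 12, so a solution requires the RHS to be a perfect cube.
Strategy: iterate y from -35 to 35, compute RHS = 23·y³ − 12, and check whether it is a (positive or negative) perfect cube.
Check small values of y:
  y = 0: RHS = -12 is not a perfect cube.
  y = 1: RHS = 11 is not a perfect cube.
  y = -1: RHS = -35 is not a perfect cube.
  y = 2: RHS = 172 is not a perfect cube.
  y = -2: RHS = -196 is not a perfect cube.
  y = 3: RHS = 609 is not a perfect cube.
  y = -3: RHS = -633 is not a perfect cube.
Continuing the search up to |y| = 35 finds no solutions either.
No (x, y) in the scanned range satisfies the equation.

No integer solutions with |y| ≤ 35.


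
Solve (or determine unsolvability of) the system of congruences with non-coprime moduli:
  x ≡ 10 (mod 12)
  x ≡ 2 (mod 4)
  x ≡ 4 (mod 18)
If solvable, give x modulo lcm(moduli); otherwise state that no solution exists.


Moduli 12, 4, 18 are not pairwise coprime, so CRT works modulo lcm(m_i) when all pairwise compatibility conditions hold.
Pairwise compatibility: gcd(m_i, m_j) must divide a_i - a_j for every pair.
Merge one congruence at a time:
  Start: x ≡ 10 (mod 12).
  Combine with x ≡ 2 (mod 4): gcd(12, 4) = 4; 2 - 10 = -8, which IS divisible by 4, so compatible.
    Write x = 10 + 12·t and substitute into x ≡ 2 (mod 4): 12·t ≡ 2 − 10 = -8 (mod 4).
    Divide the congruence (and modulus) by g = 4: 3·t ≡ -2 (mod 1).
    Modulo 1 every t works; take t = 0.
    Then x = 10 + 12·0 = 10, valid modulo lcm(12, 4) = 12: x ≡ 10 (mod 12).
  Combine with x ≡ 4 (mod 18): gcd(12, 18) = 6; 4 - 10 = -6, which IS divisible by 6, so compatible.
    Write x = 10 + 12·t and substitute into x ≡ 4 (mod 18): 12·t ≡ 4 − 10 = -6 (mod 18).
    Divide the congruence (and modulus) by g = 6: 2·t ≡ -1 (mod 3).
    Reduce coefficients mod 3: 2·t ≡ 2 (mod 3).
    The inverse of 2 mod 3 is 2 (since 2·2 = 4 = 1·3 + 1), so t ≡ 2·2 = 4 ≡ 1 (mod 3).
    Then x = 10 + 12·1 = 22, valid modulo lcm(12, 18) = 36: x ≡ 22 (mod 36).
Verify: 22 mod 12 = 10, 22 mod 4 = 2, 22 mod 18 = 4.

x ≡ 22 (mod 36).


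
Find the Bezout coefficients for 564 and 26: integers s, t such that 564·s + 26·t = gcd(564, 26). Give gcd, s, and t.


Euclidean algorithm on (564, 26) — divide until remainder is 0:
  564 = 21 · 26 + 18
  26 = 1 · 18 + 8
  18 = 2 · 8 + 2
  8 = 4 · 2 + 0
gcd(564, 26) = 2.
Track Bezout coefficients alongside the remainders: start with r₀ = 564 = a·1 + b·0 (s = 1, t = 0) and r₁ = 26 = a·0 + b·1 (s = 0, t = 1); each new remainder r_{k+1} = r_{k-1} − q_k·r_k inherits s_{k+1} = s_{k-1} − q_k·s_k, t_{k+1} = t_{k-1} − q_k·t_k, so r_k = a·s_k + b·t_k at every step:
  q = 21: r = 18, s = 1 − 21·0 = 1, t = 0 − 21·1 = -21  (check: 564·1 + 26·(-21) = 18)
  q = 1: r = 8, s = 0 − 1·1 = -1, t = 1 − 1·(-21) = 22  (check: 564·(-1) + 26·22 = 8)
  q = 2: r = 2, s = 1 − 2·(-1) = 3, t = -21 − 2·22 = -65  (check: 564·3 + 26·(-65) = 2)
The row with r = 2 (the gcd) gives the Bezout coefficients s = 3, t = -65.
Result: 564 · (3) + 26 · (-65) = 2.

gcd(564, 26) = 2; s = 3, t = -65 (check: 564·3 + 26·(-65) = 2).


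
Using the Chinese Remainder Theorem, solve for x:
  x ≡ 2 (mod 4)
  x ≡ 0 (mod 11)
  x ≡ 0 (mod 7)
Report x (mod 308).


Moduli 4, 11, 7 are pairwise coprime; by CRT there is a unique solution modulo M = 4 · 11 · 7 = 308.
Solve pairwise, accumulating the modulus:
  Start with x ≡ 2 (mod 4).
  Combine with x ≡ 0 (mod 11): since gcd(4, 11) = 1, we get a unique residue mod 44.
    Write x = 2 + 4·t and substitute into x ≡ 0 (mod 11): 4·t ≡ 0 − 2 = -2 (mod 11).
    Reduce coefficients mod 11: 4·t ≡ 9 (mod 11).
    The inverse of 4 mod 11 is 3 (since 4·3 = 12 = 1·11 + 1), so t ≡ 3·9 = 27 ≡ 5 (mod 11).
    Then x = 2 + 4·5 = 22, valid modulo lcm(4, 11) = 44: x ≡ 22 (mod 44).
  Combine with x ≡ 0 (mod 7): since gcd(44, 7) = 1, we get a unique residue mod 308.
    Write x = 22 + 44·t and substitute into x ≡ 0 (mod 7): 44·t ≡ 0 − 22 = -22 (mod 7).
    Reduce coefficients mod 7: 2·t ≡ 6 (mod 7).
    The inverse of 2 mod 7 is 4 (since 2·4 = 8 = 1·7 + 1), so t ≡ 4·6 = 24 ≡ 3 (mod 7).
    Then x = 22 + 44·3 = 154, valid modulo lcm(44, 7) = 308: x ≡ 154 (mod 308).
Verify: 154 mod 4 = 2 ✓, 154 mod 11 = 0 ✓, 154 mod 7 = 0 ✓.

x ≡ 154 (mod 308).


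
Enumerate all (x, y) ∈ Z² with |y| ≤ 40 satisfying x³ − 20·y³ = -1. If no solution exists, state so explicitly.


The equation is x³ - 20y³ = -1. For fixed y, x³ = 20·y³ − 1, so a solution requires the RHS to be a perfect cube.
Strategy: iterate y from -40 to 40, compute RHS = 20·y³ − 1, and check whether it is a (positive or negative) perfect cube.
Check small values of y:
  y = 0: RHS = -1 = (-1)³ ⇒ x = -1 works.
  y = 1: RHS = 19 is not a perfect cube.
  y = -1: RHS = -21 is not a perfect cube.
  y = 2: RHS = 159 is not a perfect cube.
  y = -2: RHS = -161 is not a perfect cube.
  y = 3: RHS = 539 is not a perfect cube.
  y = -3: RHS = -541 is not a perfect cube.
Continuing, at y = 7: RHS = 6859 = (19)³ ⇒ x = 19 works.
Searching the remaining y in |y| ≤ 40 finds no further solutions.
Collected solutions: (-1, 0), (19, 7).

Solutions (with |y| ≤ 40): (-1, 0), (19, 7).


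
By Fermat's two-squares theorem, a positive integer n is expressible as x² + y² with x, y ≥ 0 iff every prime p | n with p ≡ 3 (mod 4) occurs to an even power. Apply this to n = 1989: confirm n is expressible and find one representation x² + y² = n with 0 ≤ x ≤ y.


Step 1: Factor n = 1989 = 3^2 · 13 · 17.
Step 2: Check the mod-4 condition on each prime factor: 3 ≡ 3 (mod 4), exponent 2 (must be even); 13 ≡ 1 (mod 4), exponent 1; 17 ≡ 1 (mod 4), exponent 1.
All primes ≡ 3 (mod 4) appear to even exponent (or don't appear), so by the two-squares theorem n IS expressible as a sum of two squares.
Step 3: Build a representation. Group n = k² · m with k = 3 and m = 13 · 17 = 221 (a product of primes ≡ 1 (mod 4)); a representation of m scales to one of n via (k·x)² + (k·y)² = k²(x² + y²). Each prime p ≡ 1 (mod 4) is itself a sum of two squares; find a² by testing p − a² for a perfect square:
  13: 13 − 1² = 12, 13 − 2² = 9 = 3² ⇒ 13 = 2² + 3².
  17: 17 − 1² = 16 = 4² ⇒ 17 = 1² + 4².
  Combine using the Brahmagupta–Fibonacci identity (a² + b²)(c² + d²) = (ac − bd)² + (ad + bc)² = (ac + bd)² + (ad − bc)²:
  13 · 17 = 221: from (2² + 3²)(1² + 4²), take (2·1 − 3·4, 2·4 + 3·1) = (2 − 12, 8 + 3) = (-10, 11); dropping signs (only squares matter) gives (10, 11); check 10² + 11² = 100 + 121 = 221 ✓.
  Scale by k = 3: (3·10, 3·11) = (30, 33).
Step 4: Order so x ≤ y and verify: 30² + 33² = 900 + 1089 = 1989 = n. ✓

n = 1989 = 30² + 33² (one valid representation with x ≤ y).


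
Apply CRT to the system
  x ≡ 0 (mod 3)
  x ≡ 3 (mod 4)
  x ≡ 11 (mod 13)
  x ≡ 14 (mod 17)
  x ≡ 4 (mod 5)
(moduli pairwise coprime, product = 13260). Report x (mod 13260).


Product of moduli M = 3 · 4 · 13 · 17 · 5 = 13260.
Merge one congruence at a time:
  Start: x ≡ 0 (mod 3).
  Combine with x ≡ 3 (mod 4); new modulus lcm = 12.
    Write x = 0 + 3·t and substitute into x ≡ 3 (mod 4): 3·t ≡ 3 − 0 = 3 (mod 4).
    The inverse of 3 mod 4 is 3 (since 3·3 = 9 = 2·4 + 1), so t ≡ 3·3 = 9 ≡ 1 (mod 4).
    Then x = 0 + 3·1 = 3, valid modulo lcm(3, 4) = 12: x ≡ 3 (mod 12).
  Combine with x ≡ 11 (mod 13); new modulus lcm = 156.
    Write x = 3 + 12·t and substitute into x ≡ 11 (mod 13): 12·t ≡ 11 − 3 = 8 (mod 13).
    The inverse of 12 mod 13 is 12 (since 12·12 = 144 = 11·13 + 1), so t ≡ 12·8 = 96 ≡ 5 (mod 13).
    Then x = 3 + 12·5 = 63, valid modulo lcm(12, 13) = 156: x ≡ 63 (mod 156).
  Combine with x ≡ 14 (mod 17); new modulus lcm = 2652.
    Write x = 63 + 156·t and substitute into x ≡ 14 (mod 17): 156·t ≡ 14 − 63 = -49 (mod 17).
    Reduce coefficients mod 17: 3·t ≡ 2 (mod 17).
    The inverse of 3 mod 17 is 6 (since 3·6 = 18 = 1·17 + 1), so t ≡ 6·2 = 12 ≡ 12 (mod 17).
    Then x = 63 + 156·12 = 1935, valid modulo lcm(156, 17) = 2652: x ≡ 1935 (mod 2652).
  Combine with x ≡ 4 (mod 5); new modulus lcm = 13260.
    Write x = 1935 + 2652·t and substitute into x ≡ 4 (mod 5): 2652·t ≡ 4 − 1935 = -1931 (mod 5).
    Reduce coefficients mod 5: 2·t ≡ 4 (mod 5).
    The inverse of 2 mod 5 is 3 (since 2·3 = 6 = 1·5 + 1), so t ≡ 3·4 = 12 ≡ 2 (mod 5).
    Then x = 1935 + 2652·2 = 7239, valid modulo lcm(2652, 5) = 13260: x ≡ 7239 (mod 13260).
Verify against each original: 7239 mod 3 = 0, 7239 mod 4 = 3, 7239 mod 13 = 11, 7239 mod 17 = 14, 7239 mod 5 = 4.

x ≡ 7239 (mod 13260).


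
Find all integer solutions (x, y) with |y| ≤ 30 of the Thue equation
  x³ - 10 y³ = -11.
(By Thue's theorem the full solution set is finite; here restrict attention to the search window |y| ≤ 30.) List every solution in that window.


The equation is x³ - 10y³ = -11. For fixed y, x³ = 10·y³ − 11, so a solution requires the RHS to be a perfect cube.
Strategy: iterate y from -30 to 30, compute RHS = 10·y³ − 11, and check whether it is a (positive or negative) perfect cube.
Check small values of y:
  y = 0: RHS = -11 is not a perfect cube.
  y = 1: RHS = -1 = (-1)³ ⇒ x = -1 works.
  y = -1: RHS = -21 is not a perfect cube.
  y = 2: RHS = 69 is not a perfect cube.
  y = -2: RHS = -91 is not a perfect cube.
  y = 3: RHS = 259 is not a perfect cube.
  y = -3: RHS = -281 is not a perfect cube.
Continuing the search up to |y| = 30 finds no further solutions beyond those listed.
Collected solutions: (-1, 1).

Solutions (with |y| ≤ 30): (-1, 1).


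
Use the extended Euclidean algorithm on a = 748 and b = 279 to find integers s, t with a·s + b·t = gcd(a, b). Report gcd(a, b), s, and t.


Euclidean algorithm on (748, 279) — divide until remainder is 0:
  748 = 2 · 279 + 190
  279 = 1 · 190 + 89
  190 = 2 · 89 + 12
  89 = 7 · 12 + 5
  12 = 2 · 5 + 2
  5 = 2 · 2 + 1
  2 = 2 · 1 + 0
gcd(748, 279) = 1.
Track Bezout coefficients alongside the remainders: start with r₀ = 748 = a·1 + b·0 (s = 1, t = 0) and r₁ = 279 = a·0 + b·1 (s = 0, t = 1); each new remainder r_{k+1} = r_{k-1} − q_k·r_k inherits s_{k+1} = s_{k-1} − q_k·s_k, t_{k+1} = t_{k-1} − q_k·t_k, so r_k = a·s_k + b·t_k at every step:
  q = 2: r = 190, s = 1 − 2·0 = 1, t = 0 − 2·1 = -2  (check: 748·1 + 279·(-2) = 190)
  q = 1: r = 89, s = 0 − 1·1 = -1, t = 1 − 1·(-2) = 3  (check: 748·(-1) + 279·3 = 89)
  q = 2: r = 12, s = 1 − 2·(-1) = 3, t = -2 − 2·3 = -8  (check: 748·3 + 279·(-8) = 12)
  q = 7: r = 5, s = -1 − 7·3 = -22, t = 3 − 7·(-8) = 59  (check: 748·(-22) + 279·59 = 5)
  q = 2: r = 2, s = 3 − 2·(-22) = 47, t = -8 − 2·59 = -126  (check: 748·47 + 279·(-126) = 2)
  q = 2: r = 1, s = -22 − 2·47 = -116, t = 59 − 2·(-126) = 311  (check: 748·(-116) + 279·311 = 1)
The row with r = 1 (the gcd) gives the Bezout coefficients s = -116, t = 311.
Result: 748 · (-116) + 279 · (311) = 1.

gcd(748, 279) = 1; s = -116, t = 311 (check: 748·(-116) + 279·311 = 1).


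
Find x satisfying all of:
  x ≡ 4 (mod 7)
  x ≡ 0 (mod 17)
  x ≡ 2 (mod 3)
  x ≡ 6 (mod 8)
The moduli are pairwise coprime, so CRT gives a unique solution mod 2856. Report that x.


Product of moduli M = 7 · 17 · 3 · 8 = 2856.
Merge one congruence at a time:
  Start: x ≡ 4 (mod 7).
  Combine with x ≡ 0 (mod 17); new modulus lcm = 119.
    Write x = 4 + 7·t and substitute into x ≡ 0 (mod 17): 7·t ≡ 0 − 4 = -4 (mod 17).
    Reduce coefficients mod 17: 7·t ≡ 13 (mod 17).
    The inverse of 7 mod 17 is 5 (since 7·5 = 35 = 2·17 + 1), so t ≡ 5·13 = 65 ≡ 14 (mod 17).
    Then x = 4 + 7·14 = 102, valid modulo lcm(7, 17) = 119: x ≡ 102 (mod 119).
  Combine with x ≡ 2 (mod 3); new modulus lcm = 357.
    Write x = 102 + 119·t and substitute into x ≡ 2 (mod 3): 119·t ≡ 2 − 102 = -100 (mod 3).
    Reduce coefficients mod 3: 2·t ≡ 2 (mod 3).
    The inverse of 2 mod 3 is 2 (since 2·2 = 4 = 1·3 + 1), so t ≡ 2·2 = 4 ≡ 1 (mod 3).
    Then x = 102 + 119·1 = 221, valid modulo lcm(119, 3) = 357: x ≡ 221 (mod 357).
  Combine with x ≡ 6 (mod 8); new modulus lcm = 2856.
    Write x = 221 + 357·t and substitute into x ≡ 6 (mod 8): 357·t ≡ 6 − 221 = -215 (mod 8).
    Reduce coefficients mod 8: 5·t ≡ 1 (mod 8).
    The inverse of 5 mod 8 is 5 (since 5·5 = 25 = 3·8 + 1), so t ≡ 5·1 = 5 ≡ 5 (mod 8).
    Then x = 221 + 357·5 = 2006, valid modulo lcm(357, 8) = 2856: x ≡ 2006 (mod 2856).
Verify against each original: 2006 mod 7 = 4, 2006 mod 17 = 0, 2006 mod 3 = 2, 2006 mod 8 = 6.

x ≡ 2006 (mod 2856).


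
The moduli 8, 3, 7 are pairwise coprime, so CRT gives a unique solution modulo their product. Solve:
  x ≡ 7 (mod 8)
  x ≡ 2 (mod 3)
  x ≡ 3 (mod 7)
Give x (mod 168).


Moduli 8, 3, 7 are pairwise coprime; by CRT there is a unique solution modulo M = 8 · 3 · 7 = 168.
Solve pairwise, accumulating the modulus:
  Start with x ≡ 7 (mod 8).
  Combine with x ≡ 2 (mod 3): since gcd(8, 3) = 1, we get a unique residue mod 24.
    Write x = 7 + 8·t and substitute into x ≡ 2 (mod 3): 8·t ≡ 2 − 7 = -5 (mod 3).
    Reduce coefficients mod 3: 2·t ≡ 1 (mod 3).
    The inverse of 2 mod 3 is 2 (since 2·2 = 4 = 1·3 + 1), so t ≡ 2·1 = 2 ≡ 2 (mod 3).
    Then x = 7 + 8·2 = 23, valid modulo lcm(8, 3) = 24: x ≡ 23 (mod 24).
  Combine with x ≡ 3 (mod 7): since gcd(24, 7) = 1, we get a unique residue mod 168.
    Write x = 23 + 24·t and substitute into x ≡ 3 (mod 7): 24·t ≡ 3 − 23 = -20 (mod 7).
    Reduce coefficients mod 7: 3·t ≡ 1 (mod 7).
    The inverse of 3 mod 7 is 5 (since 3·5 = 15 = 2·7 + 1), so t ≡ 5·1 = 5 ≡ 5 (mod 7).
    Then x = 23 + 24·5 = 143, valid modulo lcm(24, 7) = 168: x ≡ 143 (mod 168).
Verify: 143 mod 8 = 7 ✓, 143 mod 3 = 2 ✓, 143 mod 7 = 3 ✓.

x ≡ 143 (mod 168).


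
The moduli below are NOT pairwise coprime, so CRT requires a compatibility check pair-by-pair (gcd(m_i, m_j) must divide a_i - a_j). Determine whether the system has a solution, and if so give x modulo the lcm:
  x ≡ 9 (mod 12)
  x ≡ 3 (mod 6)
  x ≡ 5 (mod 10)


Moduli 12, 6, 10 are not pairwise coprime, so CRT works modulo lcm(m_i) when all pairwise compatibility conditions hold.
Pairwise compatibility: gcd(m_i, m_j) must divide a_i - a_j for every pair.
Merge one congruence at a time:
  Start: x ≡ 9 (mod 12).
  Combine with x ≡ 3 (mod 6): gcd(12, 6) = 6; 3 - 9 = -6, which IS divisible by 6, so compatible.
    Write x = 9 + 12·t and substitute into x ≡ 3 (mod 6): 12·t ≡ 3 − 9 = -6 (mod 6).
    Divide the congruence (and modulus) by g = 6: 2·t ≡ -1 (mod 1).
    Modulo 1 every t works; take t = 0.
    Then x = 9 + 12·0 = 9, valid modulo lcm(12, 6) = 12: x ≡ 9 (mod 12).
  Combine with x ≡ 5 (mod 10): gcd(12, 10) = 2; 5 - 9 = -4, which IS divisible by 2, so compatible.
    Write x = 9 + 12·t and substitute into x ≡ 5 (mod 10): 12·t ≡ 5 − 9 = -4 (mod 10).
    Divide the congruence (and modulus) by g = 2: 6·t ≡ -2 (mod 5).
    Reduce coefficients mod 5: 1·t ≡ 3 (mod 5).
    So t ≡ 3 (mod 5).
    Then x = 9 + 12·3 = 45, valid modulo lcm(12, 10) = 60: x ≡ 45 (mod 60).
Verify: 45 mod 12 = 9, 45 mod 6 = 3, 45 mod 10 = 5.

x ≡ 45 (mod 60).


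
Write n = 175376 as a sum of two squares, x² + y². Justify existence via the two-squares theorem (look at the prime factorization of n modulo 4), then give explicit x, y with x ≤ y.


Step 1: Factor n = 175376 = 2^4 · 97 · 113.
Step 2: Check the mod-4 condition on each prime factor: 2 = 2 (special); 97 ≡ 1 (mod 4), exponent 1; 113 ≡ 1 (mod 4), exponent 1.
All primes ≡ 3 (mod 4) appear to even exponent (or don't appear), so by the two-squares theorem n IS expressible as a sum of two squares.
Step 3: Build a representation. Group n = k² · m with k = 4 and m = 97 · 113 = 10961 (a product of primes ≡ 1 (mod 4)); a representation of m scales to one of n via (k·x)² + (k·y)² = k²(x² + y²). Each prime p ≡ 1 (mod 4) is itself a sum of two squares; find a² by testing p − a² for a perfect square:
  97: 97 − 1² = 96, 97 − 2² = 93, 97 − 3² = 88, 97 − 4² = 81 = 9² ⇒ 97 = 4² + 9².
  113: 113 − 1² = 112, 113 − 2² = 109, 113 − 3² = 104, 113 − 4² = 97, 113 − 5² = 88, 113 − 6² = 77, 113 − 7² = 64 = 8² ⇒ 113 = 7² + 8².
  Combine using the Brahmagupta–Fibonacci identity (a² + b²)(c² + d²) = (ac − bd)² + (ad + bc)² = (ac + bd)² + (ad − bc)²:
  97 · 113 = 10961: from (4² + 9²)(7² + 8²), take (4·7 − 9·8, 4·8 + 9·7) = (28 − 72, 32 + 63) = (-44, 95); dropping signs (only squares matter) gives (44, 95); check 44² + 95² = 1936 + 9025 = 10961 ✓.
  Scale by k = 4: (4·44, 4·95) = (176, 380).
Step 4: Order so x ≤ y and verify: 176² + 380² = 30976 + 144400 = 175376 = n. ✓

n = 175376 = 176² + 380² (one valid representation with x ≤ y).
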